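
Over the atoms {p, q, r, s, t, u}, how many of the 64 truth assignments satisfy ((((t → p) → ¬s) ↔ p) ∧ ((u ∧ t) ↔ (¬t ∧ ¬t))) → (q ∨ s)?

62

Initial set: {(((((t → p) → ¬s) ↔ p) ∧ ((u ∧ t) ↔ (¬t ∧ ¬t))) → (q ∨ s))}.
(((((t → p) → ¬s) ↔ p) ∧ ((u ∧ t) ↔ (¬t ∧ ¬t))) → (q ∨ s)): β-rule — branch into ¬((((t → p) → ¬s) ↔ p) ∧ ((u ∧ t) ↔ (¬t ∧ ¬t)))  //  (q ∨ s).
  branch 1 (add ¬((((t → p) → ¬s) ↔ p) ∧ ((u ∧ t) ↔ (¬t ∧ ¬t)))):
    ¬((((t → p) → ¬s) ↔ p) ∧ ((u ∧ t) ↔ (¬t ∧ ¬t))): β-rule — branch into ¬(((t → p) → ¬s) ↔ p)  //  ¬((u ∧ t) ↔ (¬t ∧ ¬t)).
      branch 1.1 (add ¬(((t → p) → ¬s) ↔ p)):
        ¬(((t → p) → ¬s) ↔ p): β-rule — branch into ((t → p) → ¬s), ¬p  //  ¬((t → p) → ¬s), p.
          branch 1.1.1 (add ((t → p) → ¬s), ¬p):
            ((t → p) → ¬s): β-rule — branch into ¬(t → p)  //  ¬s.
              branch 1.1.1.1 (add ¬(t → p)):
                ¬(t → p): α-rule — add t, ¬p.
                ○ open, literals {p=0, t=1}.
              branch 1.1.1.2 (add ¬s):
                ○ open, literals {p=0, s=0}.
          branch 1.1.2 (add ¬((t → p) → ¬s), p):
            ¬((t → p) → ¬s): α-rule — add (t → p), ¬¬s.
            (t → p): β-rule — branch into ¬t  //  p.
              branch 1.1.2.1 (add ¬t):
                ○ open, literals {p=1, s=1, t=0}.
              branch 1.1.2.2 (add p):
                ○ open, literals {p=1, s=1}.
      branch 1.2 (add ¬((u ∧ t) ↔ (¬t ∧ ¬t))):
        ¬((u ∧ t) ↔ (¬t ∧ ¬t)): β-rule — branch into (u ∧ t), ¬(¬t ∧ ¬t)  //  ¬(u ∧ t), (¬t ∧ ¬t).
          branch 1.2.1 (add (u ∧ t), ¬(¬t ∧ ¬t)):
            (u ∧ t): α-rule — add u, t.
            ¬(¬t ∧ ¬t): β-rule — branch into ¬¬t  //  ¬¬t.
              branch 1.2.1.1 (add ¬¬t):
                ○ open, literals {t=1, u=1}.
              branch 1.2.1.2 (add ¬¬t):
                ○ open, literals {t=1, u=1}.
          branch 1.2.2 (add ¬(u ∧ t), (¬t ∧ ¬t)):
            (¬t ∧ ¬t): α-rule — add ¬t, ¬t.
            ¬(u ∧ t): β-rule — branch into ¬u  //  ¬t.
              branch 1.2.2.1 (add ¬u):
                ○ open, literals {t=0, u=0}.
              branch 1.2.2.2 (add ¬t):
                ○ open, literals {t=0}.
  branch 2 (add (q ∨ s)):
    (q ∨ s): β-rule — branch into q  //  s.
      branch 2.1 (add q):
        ○ open, literals {q=1}.
      branch 2.2 (add s):
        ○ open, literals {s=1}.
0 branches closed, 10 open.
Each open branch fixes some atoms; the unmentioned ones are free. Counting distinct full assignments: branch {p=0, t=1} (q, r, s, u) contributes 16 new; branch {p=0, s=0} (q, r, t, u) contributes 8 new; branch {p=1, s=1, t=0} (q, r, u) contributes 8 new; branch {p=1, s=1} (q, r, t, u) contributes 8 new; branch {t=1, u=1} (p, q, r, s) contributes 4 new; branch {t=1, u=1} (p, q, r, s) contributes 0 new; branch {t=0, u=0} (p, q, r, s) contributes 8 new; branch {t=0} (p, q, r, s, u) contributes 8 new; branch {q=1} (p, r, s, t, u) contributes 2 new; branch {s=1} (p, q, r, t, u) contributes 0 new. Total: 62.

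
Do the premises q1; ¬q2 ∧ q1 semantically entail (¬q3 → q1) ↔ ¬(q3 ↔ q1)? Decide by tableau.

No

Initial set: {T q1; T (¬q2 ∧ q1); F ((¬q3 → q1) ↔ ¬(q3 ↔ q1))}.
T (¬q2 ∧ q1): α-rule — add T ¬q2, T q1.
F ((¬q3 → q1) ↔ ¬(q3 ↔ q1)): β-rule — branch into T (¬q3 → q1), F ¬(q3 ↔ q1)  //  F (¬q3 → q1), T ¬(q3 ↔ q1).
  branch 1 (add T (¬q3 → q1), F ¬(q3 ↔ q1)):
    T (¬q3 → q1): β-rule — branch into F ¬q3  //  T q1.
      branch 1.1 (add F ¬q3):
        F ¬(q3 ↔ q1): β-rule — branch into T q3, T q1  //  F q3, F q1.
          branch 1.1.1 (add T q3, T q1):
            ○ open, literals {q1=true, q2=false, q3=true}.
          branch 1.1.2 (add F q3, F q1):
            × closes — contains both q3 and ¬q3.
      branch 1.2 (add T q1):
        F ¬(q3 ↔ q1): β-rule — branch into T q3, T q1  //  F q3, F q1.
          branch 1.2.1 (add T q3, T q1):
            ○ open, literals {q1=true, q2=false, q3=true}.
          branch 1.2.2 (add F q3, F q1):
            × closes — contains both q1 and ¬q1.
  branch 2 (add F (¬q3 → q1), T ¬(q3 ↔ q1)):
    F (¬q3 → q1): α-rule — add T ¬q3, F q1.
    × closes — contains both q1 and ¬q1.
3 branches closed, 2 open.
An open branch gives a countermodel: q1=true, q2=false, q3=true (unmentioned atoms arbitrary); the premises hold there but the conclusion fails.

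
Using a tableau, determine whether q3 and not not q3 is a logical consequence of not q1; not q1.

No

Initial set: {not q1; not q1; not (q3 and not not q3)}.
not (q3 and not not q3): β-rule — branch into not q3  //  not not not q3.
  branch 1 (add not q3):
    ○ open, literals {q1=0, q3=0}.
  branch 2 (add not not not q3):
    not not not q3: drop double negation, giving not q3.
    ○ open, literals {q1=0, q3=0}.
0 branches closed, 2 open.
An open branch gives a countermodel: q1=0, q3=0 (unmentioned atoms arbitrary); the premises hold there but the conclusion fails.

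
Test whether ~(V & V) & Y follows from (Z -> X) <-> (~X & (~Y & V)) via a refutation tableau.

No

Initial set: {((Z -> X) <-> (~X & (~Y & V))); ~(~(V & V) & Y)}.
((Z -> X) <-> (~X & (~Y & V))): β-rule — branch into (Z -> X), (~X & (~Y & V))  //  ~(Z -> X), ~(~X & (~Y & V)).
  branch 1 (add (Z -> X), (~X & (~Y & V))):
    (~X & (~Y & V)): α-rule — add ~X, (~Y & V).
    (~Y & V): α-rule — add ~Y, V.
    ~(~(V & V) & Y): β-rule — branch into ~~(V & V)  //  ~Y.
      branch 1.1 (add ~~(V & V)):
        ~~(V & V): α-rule — add V, V.
        (Z -> X): β-rule — branch into ~Z  //  X.
          branch 1.1.1 (add ~Z):
            ○ open, literals {V=true, X=false, Y=false, Z=false}.
          branch 1.1.2 (add X):
            × closes — contains both X and ~X.
      branch 1.2 (add ~Y):
        (Z -> X): β-rule — branch into ~Z  //  X.
          branch 1.2.1 (add ~Z):
            ○ open, literals {V=true, X=false, Y=false, Z=false}.
          branch 1.2.2 (add X):
            × closes — contains both X and ~X.
  branch 2 (add ~(Z -> X), ~(~X & (~Y & V))):
    ~(Z -> X): α-rule — add Z, ~X.
    ~(~(V & V) & Y): β-rule — branch into ~~(V & V)  //  ~Y.
      branch 2.1 (add ~~(V & V)):
        ~~(V & V): α-rule — add V, V.
        ~(~X & (~Y & V)): β-rule — branch into ~~X  //  ~(~Y & V).
          branch 2.1.1 (add ~~X):
            × closes — contains both X and ~X.
          branch 2.1.2 (add ~(~Y & V)):
            ~(~Y & V): β-rule — branch into ~~Y  //  ~V.
              branch 2.1.2.1 (add ~~Y):
                ○ open, literals {V=true, X=false, Y=true, Z=true}.
              branch 2.1.2.2 (add ~V):
                × closes — contains both V and ~V.
      branch 2.2 (add ~Y):
        ~(~X & (~Y & V)): β-rule — branch into ~~X  //  ~(~Y & V).
          branch 2.2.1 (add ~~X):
            × closes — contains both X and ~X.
          branch 2.2.2 (add ~(~Y & V)):
            ~(~Y & V): β-rule — branch into ~~Y  //  ~V.
              branch 2.2.2.1 (add ~~Y):
                × closes — contains both Y and ~Y.
              branch 2.2.2.2 (add ~V):
                ○ open, literals {V=false, X=false, Y=false, Z=true}.
6 branches closed, 4 open.
An open branch gives a countermodel: V=true, X=false, Y=false, Z=false (unmentioned atoms arbitrary); the premises hold there but the conclusion fails.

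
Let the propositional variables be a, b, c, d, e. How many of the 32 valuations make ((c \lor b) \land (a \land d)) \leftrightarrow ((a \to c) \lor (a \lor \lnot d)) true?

6

Initial set: {(((c \lor b) \land (a \land d)) \leftrightarrow ((a \to c) \lor (a \lor \lnot d)))}.
(((c \lor b) \land (a \land d)) \leftrightarrow ((a \to c) \lor (a \lor \lnot d))): β-rule — branch into ((c \lor b) \land (a \land d)), ((a \to c) \lor (a \lor \lnot d))  //  \lnot ((c \lor b) \land (a \land d)), \lnot ((a \to c) \lor (a \lor \lnot d)).
  branch 1 (add ((c \lor b) \land (a \land d)), ((a \to c) \lor (a \lor \lnot d))):
    ((c \lor b) \land (a \land d)): α-rule — add (c \lor b), (a \land d).
    (a \land d): α-rule — add a, d.
    ((a \to c) \lor (a \lor \lnot d)): β-rule — branch into (a \to c)  //  (a \lor \lnot d).
      branch 1.1 (add (a \to c)):
        (c \lor b): β-rule — branch into c  //  b.
          branch 1.1.1 (add c):
            (a \to c): β-rule — branch into \lnot a  //  c.
              branch 1.1.1.1 (add \lnot a):
                × closes — contains both a and \lnot a.
              branch 1.1.1.2 (add c):
                ○ open, literals {a=T, c=T, d=T}.
          branch 1.1.2 (add b):
            (a \to c): β-rule — branch into \lnot a  //  c.
              branch 1.1.2.1 (add \lnot a):
                × closes — contains both a and \lnot a.
              branch 1.1.2.2 (add c):
                ○ open, literals {a=T, b=T, c=T, d=T}.
      branch 1.2 (add (a \lor \lnot d)):
        (c \lor b): β-rule — branch into c  //  b.
          branch 1.2.1 (add c):
            (a \lor \lnot d): β-rule — branch into a  //  \lnot d.
              branch 1.2.1.1 (add a):
                ○ open, literals {a=T, c=T, d=T}.
              branch 1.2.1.2 (add \lnot d):
                × closes — contains both d and \lnot d.
          branch 1.2.2 (add b):
            (a \lor \lnot d): β-rule — branch into a  //  \lnot d.
              branch 1.2.2.1 (add a):
                ○ open, literals {a=T, b=T, d=T}.
              branch 1.2.2.2 (add \lnot d):
                × closes — contains both d and \lnot d.
  branch 2 (add \lnot ((c \lor b) \land (a \land d)), \lnot ((a \to c) \lor (a \lor \lnot d))):
    \lnot ((a \to c) \lor (a \lor \lnot d)): α-rule — add \lnot (a \to c), \lnot (a \lor \lnot d).
    \lnot (a \to c): α-rule — add a, \lnot c.
    \lnot (a \lor \lnot d): α-rule — add \lnot a, \lnot \lnot d.
    × closes — contains both a and \lnot a.
5 branches closed, 4 open.
Each open branch fixes some atoms; the unmentioned ones are free. Counting distinct full assignments: branch {a=T, c=T, d=T} (b, e) contributes 4 new; branch {a=T, b=T, c=T, d=T} (e) contributes 0 new; branch {a=T, c=T, d=T} (b, e) contributes 0 new; branch {a=T, b=T, d=T} (c, e) contributes 2 new. Total: 6.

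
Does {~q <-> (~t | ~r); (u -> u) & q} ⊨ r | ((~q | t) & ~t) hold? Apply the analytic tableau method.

Yes

Initial set: {(~q <-> (~t | ~r)); ((u -> u) & q); ~(r | ((~q | t) & ~t))}.
((u -> u) & q): α-rule — add (u -> u), q.
~(r | ((~q | t) & ~t)): α-rule — add ~r, ~((~q | t) & ~t).
(~q <-> (~t | ~r)): β-rule — branch into ~q, (~t | ~r)  //  ~~q, ~(~t | ~r).
  branch 1 (add ~q, (~t | ~r)):
    × closes — contains both q and ~q.
  branch 2 (add ~~q, ~(~t | ~r)):
    ~(~t | ~r): α-rule — add ~~t, ~~r.
    × closes — contains both r and ~r.
All 2 branches close.
Every branch closed, so the premises entail the conclusion.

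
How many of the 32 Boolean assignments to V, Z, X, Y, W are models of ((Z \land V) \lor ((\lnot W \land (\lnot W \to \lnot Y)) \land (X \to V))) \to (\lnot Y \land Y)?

20

Initial set: {T (((Z \land V) \lor ((\lnot W \land (\lnot W \to \lnot Y)) \land (X \to V))) \to (\lnot Y \land Y))}.
T (((Z \land V) \lor ((\lnot W \land (\lnot W \to \lnot Y)) \land (X \to V))) \to (\lnot Y \land Y)): β-rule — branch into F ((Z \land V) \lor ((\lnot W \land (\lnot W \to \lnot Y)) \land (X \to V)))  //  T (\lnot Y \land Y).
  branch 1 (add F ((Z \land V) \lor ((\lnot W \land (\lnot W \to \lnot Y)) \land (X \to V)))):
    F ((Z \land V) \lor ((\lnot W \land (\lnot W \to \lnot Y)) \land (X \to V))): α-rule — add F (Z \land V), F ((\lnot W \land (\lnot W \to \lnot Y)) \land (X \to V)).
    F (Z \land V): β-rule — branch into F Z  //  F V.
      branch 1.1 (add F Z):
        F ((\lnot W \land (\lnot W \to \lnot Y)) \land (X \to V)): β-rule — branch into F (\lnot W \land (\lnot W \to \lnot Y))  //  F (X \to V).
          branch 1.1.1 (add F (\lnot W \land (\lnot W \to \lnot Y))):
            F (\lnot W \land (\lnot W \to \lnot Y)): β-rule — branch into F \lnot W  //  F (\lnot W \to \lnot Y).
              branch 1.1.1.1 (add F \lnot W):
                ○ open, literals {W=T, Z=F}.
              branch 1.1.1.2 (add F (\lnot W \to \lnot Y)):
                F (\lnot W \to \lnot Y): α-rule — add T \lnot W, F \lnot Y.
                ○ open, literals {W=F, Y=T, Z=F}.
          branch 1.1.2 (add F (X \to V)):
            F (X \to V): α-rule — add T X, F V.
            ○ open, literals {V=F, X=T, Z=F}.
      branch 1.2 (add F V):
        F ((\lnot W \land (\lnot W \to \lnot Y)) \land (X \to V)): β-rule — branch into F (\lnot W \land (\lnot W \to \lnot Y))  //  F (X \to V).
          branch 1.2.1 (add F (\lnot W \land (\lnot W \to \lnot Y))):
            F (\lnot W \land (\lnot W \to \lnot Y)): β-rule — branch into F \lnot W  //  F (\lnot W \to \lnot Y).
              branch 1.2.1.1 (add F \lnot W):
                ○ open, literals {V=F, W=T}.
              branch 1.2.1.2 (add F (\lnot W \to \lnot Y)):
                F (\lnot W \to \lnot Y): α-rule — add T \lnot W, F \lnot Y.
                ○ open, literals {V=F, W=F, Y=T}.
          branch 1.2.2 (add F (X \to V)):
            F (X \to V): α-rule — add T X, F V.
            ○ open, literals {V=F, X=T}.
  branch 2 (add T (\lnot Y \land Y)):
    T (\lnot Y \land Y): α-rule — add T \lnot Y, T Y.
    × closes — contains both Y and \lnot Y.
1 branch closed, 6 open.
Each open branch fixes some atoms; the unmentioned ones are free. Counting distinct full assignments: branch {W=T, Z=F} (V, X, Y) contributes 8 new; branch {W=F, Y=T, Z=F} (V, X) contributes 4 new; branch {V=F, X=T, Z=F} (Y, W) contributes 1 new; branch {V=F, W=T} (Z, X, Y) contributes 4 new; branch {V=F, W=F, Y=T} (Z, X) contributes 2 new; branch {V=F, X=T} (Z, Y, W) contributes 1 new. Total: 20.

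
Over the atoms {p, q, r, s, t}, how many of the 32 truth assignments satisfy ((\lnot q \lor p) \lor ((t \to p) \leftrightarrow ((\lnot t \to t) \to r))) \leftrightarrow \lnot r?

Initial set: {(((\lnot q \lor p) \lor ((t \to p) \leftrightarrow ((\lnot t \to t) \to r))) \leftrightarrow \lnot r)}.
(((\lnot q \lor p) \lor ((t \to p) \leftrightarrow ((\lnot t \to t) \to r))) \leftrightarrow \lnot r): β-rule — branch into ((\lnot q \lor p) \lor ((t \to p) \leftrightarrow ((\lnot t \to t) \to r))), \lnot r  //  \lnot ((\lnot q \lor p) \lor ((t \to p) \leftrightarrow ((\lnot t \to t) \to r))), \lnot \lnot r.
  branch 1 (add ((\lnot q \lor p) \lor ((t \to p) \leftrightarrow ((\lnot t \to t) \to r))), \lnot r):
    ((\lnot q \lor p) \lor ((t \to p) \leftrightarrow ((\lnot t \to t) \to r))): β-rule — branch into (\lnot q \lor p)  //  ((t \to p) \leftrightarrow ((\lnot t \to t) \to r)).
      branch 1.1 (add (\lnot q \lor p)):
        (\lnot q \lor p): β-rule — branch into \lnot q  //  p.
          branch 1.1.1 (add \lnot q):
            ○ open, literals {q=false, r=false}.
          branch 1.1.2 (add p):
            ○ open, literals {p=true, r=false}.
      branch 1.2 (add ((t \to p) \leftrightarrow ((\lnot t \to t) \to r))):
        ((t \to p) \leftrightarrow ((\lnot t \to t) \to r)): β-rule — branch into (t \to p), ((\lnot t \to t) \to r)  //  \lnot (t \to p), \lnot ((\lnot t \to t) \to r).
          branch 1.2.1 (add (t \to p), ((\lnot t \to t) \to r)):
            (t \to p): β-rule — branch into \lnot t  //  p.
              branch 1.2.1.1 (add \lnot t):
                ((\lnot t \to t) \to r): β-rule — branch into \lnot (\lnot t \to t)  //  r.
                  branch 1.2.1.1.1 (add \lnot (\lnot t \to t)):
                    \lnot (\lnot t \to t): α-rule — add \lnot t, \lnot t.
                    ○ open, literals {r=false, t=false}.
                  branch 1.2.1.1.2 (add r):
                    × closes — contains both r and \lnot r.
              branch 1.2.1.2 (add p):
                ((\lnot t \to t) \to r): β-rule — branch into \lnot (\lnot t \to t)  //  r.
                  branch 1.2.1.2.1 (add \lnot (\lnot t \to t)):
                    \lnot (\lnot t \to t): α-rule — add \lnot t, \lnot t.
                    ○ open, literals {p=true, r=false, t=false}.
                  branch 1.2.1.2.2 (add r):
                    × closes — contains both r and \lnot r.
          branch 1.2.2 (add \lnot (t \to p), \lnot ((\lnot t \to t) \to r)):
            \lnot (t \to p): α-rule — add t, \lnot p.
            \lnot ((\lnot t \to t) \to r): α-rule — add (\lnot t \to t), \lnot r.
            (\lnot t \to t): β-rule — branch into \lnot \lnot t  //  t.
              branch 1.2.2.1 (add \lnot \lnot t):
                ○ open, literals {p=false, r=false, t=true}.
              branch 1.2.2.2 (add t):
                ○ open, literals {p=false, r=false, t=true}.
  branch 2 (add \lnot ((\lnot q \lor p) \lor ((t \to p) \leftrightarrow ((\lnot t \to t) \to r))), \lnot \lnot r):
    \lnot ((\lnot q \lor p) \lor ((t \to p) \leftrightarrow ((\lnot t \to t) \to r))): α-rule — add \lnot (\lnot q \lor p), \lnot ((t \to p) \leftrightarrow ((\lnot t \to t) \to r)).
    \lnot (\lnot q \lor p): α-rule — add \lnot \lnot q, \lnot p.
    \lnot ((t \to p) \leftrightarrow ((\lnot t \to t) \to r)): β-rule — branch into (t \to p), \lnot ((\lnot t \to t) \to r)  //  \lnot (t \to p), ((\lnot t \to t) \to r).
      branch 2.1 (add (t \to p), \lnot ((\lnot t \to t) \to r)):
        \lnot ((\lnot t \to t) \to r): α-rule — add (\lnot t \to t), \lnot r.
        × closes — contains both r and \lnot r.
      branch 2.2 (add \lnot (t \to p), ((\lnot t \to t) \to r)):
        \lnot (t \to p): α-rule — add t, \lnot p.
        ((\lnot t \to t) \to r): β-rule — branch into \lnot (\lnot t \to t)  //  r.
          branch 2.2.1 (add \lnot (\lnot t \to t)):
            \lnot (\lnot t \to t): α-rule — add \lnot t, \lnot t.
            × closes — contains both t and \lnot t.
          branch 2.2.2 (add r):
            ○ open, literals {p=false, q=true, r=true, t=true}.
4 branches closed, 7 open.
Each open branch fixes some atoms; the unmentioned ones are free. Counting distinct full assignments: branch {q=false, r=false} (p, s, t) contributes 8 new; branch {p=true, r=false} (q, s, t) contributes 4 new; branch {r=false, t=false} (p, q, s) contributes 2 new; branch {p=true, r=false, t=false} (q, s) contributes 0 new; branch {p=false, r=false, t=true} (q, s) contributes 2 new; branch {p=false, r=false, t=true} (q, s) contributes 0 new; branch {p=false, q=true, r=true, t=true} (s) contributes 2 new. Total: 18.

18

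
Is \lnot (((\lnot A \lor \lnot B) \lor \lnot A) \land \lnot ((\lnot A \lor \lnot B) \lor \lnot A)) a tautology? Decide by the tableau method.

Valid

Assume the negation and expand:
Initial set: {\lnot \lnot (((\lnot A \lor \lnot B) \lor \lnot A) \land \lnot ((\lnot A \lor \lnot B) \lor \lnot A))}.
\lnot \lnot (((\lnot A \lor \lnot B) \lor \lnot A) \land \lnot ((\lnot A \lor \lnot B) \lor \lnot A)): α-rule — add ((\lnot A \lor \lnot B) \lor \lnot A), \lnot ((\lnot A \lor \lnot B) \lor \lnot A).
\lnot ((\lnot A \lor \lnot B) \lor \lnot A): α-rule — add \lnot (\lnot A \lor \lnot B), \lnot \lnot A.
\lnot (\lnot A \lor \lnot B): α-rule — add \lnot \lnot A, \lnot \lnot B.
((\lnot A \lor \lnot B) \lor \lnot A): β-rule — branch into (\lnot A \lor \lnot B)  //  \lnot A.
  branch 1 (add (\lnot A \lor \lnot B)):
    (\lnot A \lor \lnot B): β-rule — branch into \lnot A  //  \lnot B.
      branch 1.1 (add \lnot A):
        × closes — contains both A and \lnot A.
      branch 1.2 (add \lnot B):
        × closes — contains both B and \lnot B.
  branch 2 (add \lnot A):
    × closes — contains both A and \lnot A.
All 3 branches close.
Every branch closed, so the negation is unsatisfiable and the formula is valid.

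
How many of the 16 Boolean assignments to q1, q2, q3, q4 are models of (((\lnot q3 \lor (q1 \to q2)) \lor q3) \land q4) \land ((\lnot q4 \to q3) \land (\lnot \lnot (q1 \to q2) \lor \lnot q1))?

6

Initial set: {((((\lnot q3 \lor (q1 \to q2)) \lor q3) \land q4) \land ((\lnot q4 \to q3) \land (\lnot \lnot (q1 \to q2) \lor \lnot q1)))}.
((((\lnot q3 \lor (q1 \to q2)) \lor q3) \land q4) \land ((\lnot q4 \to q3) \land (\lnot \lnot (q1 \to q2) \lor \lnot q1))): α-rule — add (((\lnot q3 \lor (q1 \to q2)) \lor q3) \land q4), ((\lnot q4 \to q3) \land (\lnot \lnot (q1 \to q2) \lor \lnot q1)).
(((\lnot q3 \lor (q1 \to q2)) \lor q3) \land q4): α-rule — add ((\lnot q3 \lor (q1 \to q2)) \lor q3), q4.
((\lnot q4 \to q3) \land (\lnot \lnot (q1 \to q2) \lor \lnot q1)): α-rule — add (\lnot q4 \to q3), (\lnot \lnot (q1 \to q2) \lor \lnot q1).
((\lnot q3 \lor (q1 \to q2)) \lor q3): β-rule — branch into (\lnot q3 \lor (q1 \to q2))  //  q3.
  branch 1 (add (\lnot q3 \lor (q1 \to q2))):
    (\lnot q4 \to q3): β-rule — branch into \lnot \lnot q4  //  q3.
      branch 1.1 (add \lnot \lnot q4):
        (\lnot \lnot (q1 \to q2) \lor \lnot q1): β-rule — branch into \lnot \lnot (q1 \to q2)  //  \lnot q1.
          branch 1.1.1 (add \lnot \lnot (q1 \to q2)):
            \lnot \lnot (q1 \to q2): drop double negation, giving (q1 \to q2).
            (\lnot q3 \lor (q1 \to q2)): β-rule — branch into \lnot q3  //  (q1 \to q2).
              branch 1.1.1.1 (add \lnot q3):
                (q1 \to q2): β-rule — branch into \lnot q1  //  q2.
                  branch 1.1.1.1.1 (add \lnot q1):
                    ○ open, literals {q1=F, q3=F, q4=T}.
                  branch 1.1.1.1.2 (add q2):
                    ○ open, literals {q2=T, q3=F, q4=T}.
              branch 1.1.1.2 (add (q1 \to q2)):
                (q1 \to q2): β-rule — branch into \lnot q1  //  q2.
                  branch 1.1.1.2.1 (add \lnot q1):
                    (q1 \to q2): β-rule — branch into \lnot q1  //  q2.
                      branch 1.1.1.2.1.1 (add \lnot q1):
                        ○ open, literals {q1=F, q4=T}.
                      branch 1.1.1.2.1.2 (add q2):
                        ○ open, literals {q1=F, q2=T, q4=T}.
                  branch 1.1.1.2.2 (add q2):
                    (q1 \to q2): β-rule — branch into \lnot q1  //  q2.
                      branch 1.1.1.2.2.1 (add \lnot q1):
                        ○ open, literals {q1=F, q2=T, q4=T}.
                      branch 1.1.1.2.2.2 (add q2):
                        ○ open, literals {q2=T, q4=T}.
          branch 1.1.2 (add \lnot q1):
            (\lnot q3 \lor (q1 \to q2)): β-rule — branch into \lnot q3  //  (q1 \to q2).
              branch 1.1.2.1 (add \lnot q3):
                ○ open, literals {q1=F, q3=F, q4=T}.
              branch 1.1.2.2 (add (q1 \to q2)):
                (q1 \to q2): β-rule — branch into \lnot q1  //  q2.
                  branch 1.1.2.2.1 (add \lnot q1):
                    ○ open, literals {q1=F, q4=T}.
                  branch 1.1.2.2.2 (add q2):
                    ○ open, literals {q1=F, q2=T, q4=T}.
      branch 1.2 (add q3):
        (\lnot \lnot (q1 \to q2) \lor \lnot q1): β-rule — branch into \lnot \lnot (q1 \to q2)  //  \lnot q1.
          branch 1.2.1 (add \lnot \lnot (q1 \to q2)):
            \lnot \lnot (q1 \to q2): drop double negation, giving (q1 \to q2).
            (\lnot q3 \lor (q1 \to q2)): β-rule — branch into \lnot q3  //  (q1 \to q2).
              branch 1.2.1.1 (add \lnot q3):
                × closes — contains both q3 and \lnot q3.
              branch 1.2.1.2 (add (q1 \to q2)):
                (q1 \to q2): β-rule — branch into \lnot q1  //  q2.
                  branch 1.2.1.2.1 (add \lnot q1):
                    (q1 \to q2): β-rule — branch into \lnot q1  //  q2.
                      branch 1.2.1.2.1.1 (add \lnot q1):
                        ○ open, literals {q1=F, q3=T, q4=T}.
                      branch 1.2.1.2.1.2 (add q2):
                        ○ open, literals {q1=F, q2=T, q3=T, q4=T}.
                  branch 1.2.1.2.2 (add q2):
                    (q1 \to q2): β-rule — branch into \lnot q1  //  q2.
                      branch 1.2.1.2.2.1 (add \lnot q1):
                        ○ open, literals {q1=F, q2=T, q3=T, q4=T}.
                      branch 1.2.1.2.2.2 (add q2):
                        ○ open, literals {q2=T, q3=T, q4=T}.
          branch 1.2.2 (add \lnot q1):
            (\lnot q3 \lor (q1 \to q2)): β-rule — branch into \lnot q3  //  (q1 \to q2).
              branch 1.2.2.1 (add \lnot q3):
                × closes — contains both q3 and \lnot q3.
              branch 1.2.2.2 (add (q1 \to q2)):
                (q1 \to q2): β-rule — branch into \lnot q1  //  q2.
                  branch 1.2.2.2.1 (add \lnot q1):
                    ○ open, literals {q1=F, q3=T, q4=T}.
                  branch 1.2.2.2.2 (add q2):
                    ○ open, literals {q1=F, q2=T, q3=T, q4=T}.
  branch 2 (add q3):
    (\lnot q4 \to q3): β-rule — branch into \lnot \lnot q4  //  q3.
      branch 2.1 (add \lnot \lnot q4):
        (\lnot \lnot (q1 \to q2) \lor \lnot q1): β-rule — branch into \lnot \lnot (q1 \to q2)  //  \lnot q1.
          branch 2.1.1 (add \lnot \lnot (q1 \to q2)):
            \lnot \lnot (q1 \to q2): drop double negation, giving (q1 \to q2).
            (q1 \to q2): β-rule — branch into \lnot q1  //  q2.
              branch 2.1.1.1 (add \lnot q1):
                ○ open, literals {q1=F, q3=T, q4=T}.
              branch 2.1.1.2 (add q2):
                ○ open, literals {q2=T, q3=T, q4=T}.
          branch 2.1.2 (add \lnot q1):
            ○ open, literals {q1=F, q3=T, q4=T}.
      branch 2.2 (add q3):
        (\lnot \lnot (q1 \to q2) \lor \lnot q1): β-rule — branch into \lnot \lnot (q1 \to q2)  //  \lnot q1.
          branch 2.2.1 (add \lnot \lnot (q1 \to q2)):
            \lnot \lnot (q1 \to q2): drop double negation, giving (q1 \to q2).
            (q1 \to q2): β-rule — branch into \lnot q1  //  q2.
              branch 2.2.1.1 (add \lnot q1):
                ○ open, literals {q1=F, q3=T, q4=T}.
              branch 2.2.1.2 (add q2):
                ○ open, literals {q2=T, q3=T, q4=T}.
          branch 2.2.2 (add \lnot q1):
            ○ open, literals {q1=F, q3=T, q4=T}.
2 branches closed, 21 open.
Each open branch fixes some atoms; the unmentioned ones are free. Counting distinct full assignments: branch {q1=F, q3=F, q4=T} (q2) contributes 2 new; branch {q2=T, q3=F, q4=T} (q1) contributes 1 new; branch {q1=F, q4=T} (q2, q3) contributes 2 new; branch {q1=F, q2=T, q4=T} (q3) contributes 0 new; branch {q1=F, q2=T, q4=T} (q3) contributes 0 new; branch {q2=T, q4=T} (q1, q3) contributes 1 new; branch {q1=F, q3=F, q4=T} (q2) contributes 0 new; branch {q1=F, q4=T} (q2, q3) contributes 0 new; branch {q1=F, q2=T, q4=T} (q3) contributes 0 new; branch {q1=F, q3=T, q4=T} (q2) contributes 0 new; branch {q1=F, q2=T, q3=T, q4=T} (none free) contributes 0 new; branch {q1=F, q2=T, q3=T, q4=T} (none free) contributes 0 new; branch {q2=T, q3=T, q4=T} (q1) contributes 0 new; branch {q1=F, q3=T, q4=T} (q2) contributes 0 new; branch {q1=F, q2=T, q3=T, q4=T} (none free) contributes 0 new; branch {q1=F, q3=T, q4=T} (q2) contributes 0 new; branch {q2=T, q3=T, q4=T} (q1) contributes 0 new; branch {q1=F, q3=T, q4=T} (q2) contributes 0 new; branch {q1=F, q3=T, q4=T} (q2) contributes 0 new; branch {q2=T, q3=T, q4=T} (q1) contributes 0 new; branch {q1=F, q3=T, q4=T} (q2) contributes 0 new. Total: 6.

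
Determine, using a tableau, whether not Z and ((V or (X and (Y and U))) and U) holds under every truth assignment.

Not valid

Assume the negation and expand:
Initial set: {not (not Z and ((V or (X and (Y and U))) and U))}.
not (not Z and ((V or (X and (Y and U))) and U)): β-rule — branch into not not Z  //  not ((V or (X and (Y and U))) and U).
  branch 1 (add not not Z):
    ○ open, literals {Z=T}.
  branch 2 (add not ((V or (X and (Y and U))) and U)):
    not ((V or (X and (Y and U))) and U): β-rule — branch into not (V or (X and (Y and U)))  //  not U.
      branch 2.1 (add not (V or (X and (Y and U)))):
        not (V or (X and (Y and U))): α-rule — add not V, not (X and (Y and U)).
        not (X and (Y and U)): β-rule — branch into not X  //  not (Y and U).
          branch 2.1.1 (add not X):
            ○ open, literals {V=F, X=F}.
          branch 2.1.2 (add not (Y and U)):
            not (Y and U): β-rule — branch into not Y  //  not U.
              branch 2.1.2.1 (add not Y):
                ○ open, literals {V=F, Y=F}.
              branch 2.1.2.2 (add not U):
                ○ open, literals {U=F, V=F}.
      branch 2.2 (add not U):
        ○ open, literals {U=F}.
0 branches closed, 5 open.
An open branch gives a countermodel: Z=T (unmentioned atoms arbitrary); under it the original formula is false.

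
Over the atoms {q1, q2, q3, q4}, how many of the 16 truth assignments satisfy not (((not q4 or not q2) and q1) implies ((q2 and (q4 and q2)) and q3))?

6

Initial set: {not (((not q4 or not q2) and q1) implies ((q2 and (q4 and q2)) and q3))}.
not (((not q4 or not q2) and q1) implies ((q2 and (q4 and q2)) and q3)): α-rule — add ((not q4 or not q2) and q1), not ((q2 and (q4 and q2)) and q3).
((not q4 or not q2) and q1): α-rule — add (not q4 or not q2), q1.
not ((q2 and (q4 and q2)) and q3): β-rule — branch into not (q2 and (q4 and q2))  //  not q3.
  branch 1 (add not (q2 and (q4 and q2))):
    (not q4 or not q2): β-rule — branch into not q4  //  not q2.
      branch 1.1 (add not q4):
        not (q2 and (q4 and q2)): β-rule — branch into not q2  //  not (q4 and q2).
          branch 1.1.1 (add not q2):
            ○ open, literals {q1=T, q2=F, q4=F}.
          branch 1.1.2 (add not (q4 and q2)):
            not (q4 and q2): β-rule — branch into not q4  //  not q2.
              branch 1.1.2.1 (add not q4):
                ○ open, literals {q1=T, q4=F}.
              branch 1.1.2.2 (add not q2):
                ○ open, literals {q1=T, q2=F, q4=F}.
      branch 1.2 (add not q2):
        not (q2 and (q4 and q2)): β-rule — branch into not q2  //  not (q4 and q2).
          branch 1.2.1 (add not q2):
            ○ open, literals {q1=T, q2=F}.
          branch 1.2.2 (add not (q4 and q2)):
            not (q4 and q2): β-rule — branch into not q4  //  not q2.
              branch 1.2.2.1 (add not q4):
                ○ open, literals {q1=T, q2=F, q4=F}.
              branch 1.2.2.2 (add not q2):
                ○ open, literals {q1=T, q2=F}.
  branch 2 (add not q3):
    (not q4 or not q2): β-rule — branch into not q4  //  not q2.
      branch 2.1 (add not q4):
        ○ open, literals {q1=T, q3=F, q4=F}.
      branch 2.2 (add not q2):
        ○ open, literals {q1=T, q2=F, q3=F}.
0 branches closed, 8 open.
Each open branch fixes some atoms; the unmentioned ones are free. Counting distinct full assignments: branch {q1=T, q2=F, q4=F} (q3) contributes 2 new; branch {q1=T, q4=F} (q2, q3) contributes 2 new; branch {q1=T, q2=F, q4=F} (q3) contributes 0 new; branch {q1=T, q2=F} (q3, q4) contributes 2 new; branch {q1=T, q2=F, q4=F} (q3) contributes 0 new; branch {q1=T, q2=F} (q3, q4) contributes 0 new; branch {q1=T, q3=F, q4=F} (q2) contributes 0 new; branch {q1=T, q2=F, q3=F} (q4) contributes 0 new. Total: 6.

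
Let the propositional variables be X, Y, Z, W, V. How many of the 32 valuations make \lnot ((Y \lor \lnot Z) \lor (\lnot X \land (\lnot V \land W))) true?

7

Initial set: {\lnot ((Y \lor \lnot Z) \lor (\lnot X \land (\lnot V \land W)))}.
\lnot ((Y \lor \lnot Z) \lor (\lnot X \land (\lnot V \land W))): α-rule — add \lnot (Y \lor \lnot Z), \lnot (\lnot X \land (\lnot V \land W)).
\lnot (Y \lor \lnot Z): α-rule — add \lnot Y, \lnot \lnot Z.
\lnot (\lnot X \land (\lnot V \land W)): β-rule — branch into \lnot \lnot X  //  \lnot (\lnot V \land W).
  branch 1 (add \lnot \lnot X):
    ○ open, literals {X=1, Y=0, Z=1}.
  branch 2 (add \lnot (\lnot V \land W)):
    \lnot (\lnot V \land W): β-rule — branch into \lnot \lnot V  //  \lnot W.
      branch 2.1 (add \lnot \lnot V):
        ○ open, literals {V=1, Y=0, Z=1}.
      branch 2.2 (add \lnot W):
        ○ open, literals {W=0, Y=0, Z=1}.
0 branches closed, 3 open.
Each open branch fixes some atoms; the unmentioned ones are free. Counting distinct full assignments: branch {X=1, Y=0, Z=1} (W, V) contributes 4 new; branch {V=1, Y=0, Z=1} (X, W) contributes 2 new; branch {W=0, Y=0, Z=1} (X, V) contributes 1 new. Total: 7.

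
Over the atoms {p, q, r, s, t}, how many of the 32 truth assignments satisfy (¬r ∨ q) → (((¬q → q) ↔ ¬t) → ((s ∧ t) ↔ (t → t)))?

Initial set: {((¬r ∨ q) → (((¬q → q) ↔ ¬t) → ((s ∧ t) ↔ (t → t))))}.
((¬r ∨ q) → (((¬q → q) ↔ ¬t) → ((s ∧ t) ↔ (t → t)))): β-rule — branch into ¬(¬r ∨ q)  //  (((¬q → q) ↔ ¬t) → ((s ∧ t) ↔ (t → t))).
  branch 1 (add ¬(¬r ∨ q)):
    ¬(¬r ∨ q): α-rule — add ¬¬r, ¬q.
    ○ open, literals {q=0, r=1}.
  branch 2 (add (((¬q → q) ↔ ¬t) → ((s ∧ t) ↔ (t → t)))):
    (((¬q → q) ↔ ¬t) → ((s ∧ t) ↔ (t → t))): β-rule — branch into ¬((¬q → q) ↔ ¬t)  //  ((s ∧ t) ↔ (t → t)).
      branch 2.1 (add ¬((¬q → q) ↔ ¬t)):
        ¬((¬q → q) ↔ ¬t): β-rule — branch into (¬q → q), ¬¬t  //  ¬(¬q → q), ¬t.
          branch 2.1.1 (add (¬q → q), ¬¬t):
            (¬q → q): β-rule — branch into ¬¬q  //  q.
              branch 2.1.1.1 (add ¬¬q):
                ○ open, literals {q=1, t=1}.
              branch 2.1.1.2 (add q):
                ○ open, literals {q=1, t=1}.
          branch 2.1.2 (add ¬(¬q → q), ¬t):
            ¬(¬q → q): α-rule — add ¬q, ¬q.
            ○ open, literals {q=0, t=0}.
      branch 2.2 (add ((s ∧ t) ↔ (t → t))):
        ((s ∧ t) ↔ (t → t)): β-rule — branch into (s ∧ t), (t → t)  //  ¬(s ∧ t), ¬(t → t).
          branch 2.2.1 (add (s ∧ t), (t → t)):
            (s ∧ t): α-rule — add s, t.
            (t → t): β-rule — branch into ¬t  //  t.
              branch 2.2.1.1 (add ¬t):
                × closes — contains both t and ¬t.
              branch 2.2.1.2 (add t):
                ○ open, literals {s=1, t=1}.
          branch 2.2.2 (add ¬(s ∧ t), ¬(t → t)):
            ¬(t → t): α-rule — add t, ¬t.
            × closes — contains both t and ¬t.
2 branches closed, 5 open.
Each open branch fixes some atoms; the unmentioned ones are free. Counting distinct full assignments: branch {q=0, r=1} (p, s, t) contributes 8 new; branch {q=1, t=1} (p, r, s) contributes 8 new; branch {q=1, t=1} (p, r, s) contributes 0 new; branch {q=0, t=0} (p, r, s) contributes 4 new; branch {s=1, t=1} (p, q, r) contributes 2 new. Total: 22.

22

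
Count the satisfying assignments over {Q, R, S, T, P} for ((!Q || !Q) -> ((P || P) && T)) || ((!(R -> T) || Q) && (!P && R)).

Initial set: {T (((!Q || !Q) -> ((P || P) && T)) || ((!(R -> T) || Q) && (!P && R)))}.
T (((!Q || !Q) -> ((P || P) && T)) || ((!(R -> T) || Q) && (!P && R))): β-rule — branch into T ((!Q || !Q) -> ((P || P) && T))  //  T ((!(R -> T) || Q) && (!P && R)).
  branch 1 (add T ((!Q || !Q) -> ((P || P) && T))):
    T ((!Q || !Q) -> ((P || P) && T)): β-rule — branch into F (!Q || !Q)  //  T ((P || P) && T).
      branch 1.1 (add F (!Q || !Q)):
        F (!Q || !Q): α-rule — add F !Q, F !Q.
        ○ open, literals {Q=1}.
      branch 1.2 (add T ((P || P) && T)):
        T ((P || P) && T): α-rule — add T (P || P), T T.
        T (P || P): β-rule — branch into T P  //  T P.
          branch 1.2.1 (add T P):
            ○ open, literals {P=1, T=1}.
          branch 1.2.2 (add T P):
            ○ open, literals {P=1, T=1}.
  branch 2 (add T ((!(R -> T) || Q) && (!P && R))):
    T ((!(R -> T) || Q) && (!P && R)): α-rule — add T (!(R -> T) || Q), T (!P && R).
    T (!P && R): α-rule — add T !P, T R.
    T (!(R -> T) || Q): β-rule — branch into T !(R -> T)  //  T Q.
      branch 2.1 (add T !(R -> T)):
        T !(R -> T): α-rule — add T R, F T.
        ○ open, literals {P=0, R=1, T=0}.
      branch 2.2 (add T Q):
        ○ open, literals {P=0, Q=1, R=1}.
0 branches closed, 5 open.
Each open branch fixes some atoms; the unmentioned ones are free. Counting distinct full assignments: branch {Q=1} (R, S, T, P) contributes 16 new; branch {P=1, T=1} (Q, R, S) contributes 4 new; branch {P=1, T=1} (Q, R, S) contributes 0 new; branch {P=0, R=1, T=0} (Q, S) contributes 2 new; branch {P=0, Q=1, R=1} (S, T) contributes 0 new. Total: 22.

22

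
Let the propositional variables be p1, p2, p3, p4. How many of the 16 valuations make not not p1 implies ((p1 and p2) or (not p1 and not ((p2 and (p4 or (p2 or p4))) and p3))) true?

Initial set: {(not not p1 implies ((p1 and p2) or (not p1 and not ((p2 and (p4 or (p2 or p4))) and p3))))}.
(not not p1 implies ((p1 and p2) or (not p1 and not ((p2 and (p4 or (p2 or p4))) and p3)))): β-rule — branch into not not not p1  //  ((p1 and p2) or (not p1 and not ((p2 and (p4 or (p2 or p4))) and p3))).
  branch 1 (add not not not p1):
    not not not p1: drop double negation, giving not p1.
    ○ open, literals {p1=0}.
  branch 2 (add ((p1 and p2) or (not p1 and not ((p2 and (p4 or (p2 or p4))) and p3)))):
    ((p1 and p2) or (not p1 and not ((p2 and (p4 or (p2 or p4))) and p3))): β-rule — branch into (p1 and p2)  //  (not p1 and not ((p2 and (p4 or (p2 or p4))) and p3)).
      branch 2.1 (add (p1 and p2)):
        (p1 and p2): α-rule — add p1, p2.
        ○ open, literals {p1=1, p2=1}.
      branch 2.2 (add (not p1 and not ((p2 and (p4 or (p2 or p4))) and p3))):
        (not p1 and not ((p2 and (p4 or (p2 or p4))) and p3)): α-rule — add not p1, not ((p2 and (p4 or (p2 or p4))) and p3).
        not ((p2 and (p4 or (p2 or p4))) and p3): β-rule — branch into not (p2 and (p4 or (p2 or p4)))  //  not p3.
          branch 2.2.1 (add not (p2 and (p4 or (p2 or p4)))):
            not (p2 and (p4 or (p2 or p4))): β-rule — branch into not p2  //  not (p4 or (p2 or p4)).
              branch 2.2.1.1 (add not p2):
                ○ open, literals {p1=0, p2=0}.
              branch 2.2.1.2 (add not (p4 or (p2 or p4))):
                not (p4 or (p2 or p4)): α-rule — add not p4, not (p2 or p4).
                not (p2 or p4): α-rule — add not p2, not p4.
                ○ open, literals {p1=0, p2=0, p4=0}.
          branch 2.2.2 (add not p3):
            ○ open, literals {p1=0, p3=0}.
0 branches closed, 5 open.
Each open branch fixes some atoms; the unmentioned ones are free. Counting distinct full assignments: branch {p1=0} (p2, p3, p4) contributes 8 new; branch {p1=1, p2=1} (p3, p4) contributes 4 new; branch {p1=0, p2=0} (p3, p4) contributes 0 new; branch {p1=0, p2=0, p4=0} (p3) contributes 0 new; branch {p1=0, p3=0} (p2, p4) contributes 0 new. Total: 12.

12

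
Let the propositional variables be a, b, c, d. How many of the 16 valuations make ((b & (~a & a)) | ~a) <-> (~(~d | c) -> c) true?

Initial set: {(((b & (~a & a)) | ~a) <-> (~(~d | c) -> c))}.
(((b & (~a & a)) | ~a) <-> (~(~d | c) -> c)): β-rule — branch into ((b & (~a & a)) | ~a), (~(~d | c) -> c)  //  ~((b & (~a & a)) | ~a), ~(~(~d | c) -> c).
  branch 1 (add ((b & (~a & a)) | ~a), (~(~d | c) -> c)):
    ((b & (~a & a)) | ~a): β-rule — branch into (b & (~a & a))  //  ~a.
      branch 1.1 (add (b & (~a & a))):
        (b & (~a & a)): α-rule — add b, (~a & a).
        (~a & a): α-rule — add ~a, a.
        × closes — contains both a and ~a.
      branch 1.2 (add ~a):
        (~(~d | c) -> c): β-rule — branch into ~~(~d | c)  //  c.
          branch 1.2.1 (add ~~(~d | c)):
            ~~(~d | c): β-rule — branch into ~d  //  c.
              branch 1.2.1.1 (add ~d):
                ○ open, literals {a=false, d=false}.
              branch 1.2.1.2 (add c):
                ○ open, literals {a=false, c=true}.
          branch 1.2.2 (add c):
            ○ open, literals {a=false, c=true}.
  branch 2 (add ~((b & (~a & a)) | ~a), ~(~(~d | c) -> c)):
    ~((b & (~a & a)) | ~a): α-rule — add ~(b & (~a & a)), ~~a.
    ~(~(~d | c) -> c): α-rule — add ~(~d | c), ~c.
    ~(~d | c): α-rule — add ~~d, ~c.
    ~(b & (~a & a)): β-rule — branch into ~b  //  ~(~a & a).
      branch 2.1 (add ~b):
        ○ open, literals {a=true, b=false, c=false, d=true}.
      branch 2.2 (add ~(~a & a)):
        ~(~a & a): β-rule — branch into ~~a  //  ~a.
          branch 2.2.1 (add ~~a):
            ○ open, literals {a=true, c=false, d=true}.
          branch 2.2.2 (add ~a):
            × closes — contains both a and ~a.
2 branches closed, 5 open.
Each open branch fixes some atoms; the unmentioned ones are free. Counting distinct full assignments: branch {a=false, d=false} (b, c) contributes 4 new; branch {a=false, c=true} (b, d) contributes 2 new; branch {a=false, c=true} (b, d) contributes 0 new; branch {a=true, b=false, c=false, d=true} (none free) contributes 1 new; branch {a=true, c=false, d=true} (b) contributes 1 new. Total: 8.

8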